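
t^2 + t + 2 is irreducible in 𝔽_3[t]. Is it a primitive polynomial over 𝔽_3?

Write f(t) = t^2 + t + 2.
|GF(3^2)^×| = 3^2 − 1 = 8. Prime factorization: 8 = 2^3.
f is primitive ⇔ t has order 8 in GF(3)[t]/(f), i.e. t^(8/q) ≠ 1 for each prime q | 8.
t^(4) mod f = 2.
None equal 1, so t has full order 8; f is primitive.

Yes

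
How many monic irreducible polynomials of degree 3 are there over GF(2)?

2

The number of monic irreducibles of degree 3 over GF(2) is (1/3)·Σ_{d∣3} μ(3/d) 2^d.
Divisors of 3: 1, 3; μ(3/d) for each: -1, 1.
Σ = − 2^1 + 2^3 = 6.
N = 6/3 = 2.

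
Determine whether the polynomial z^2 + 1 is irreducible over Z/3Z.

Write m(z) = z^2 + 1.
Check for roots in Z/3Z: m(0) = 1; m(1) = 2; m(2) = 2.
No roots. A degree-2 polynomial over a field with no linear factor is irreducible.

Yes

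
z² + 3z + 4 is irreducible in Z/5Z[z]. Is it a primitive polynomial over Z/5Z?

No

Write f(z) = z² + 3z + 4.
|GF(5^2)^×| = 5^2 − 1 = 24. Prime factorization: 24 = 2^3·3.
f is primitive ⇔ z has order 24 in GF(5)[z]/(f), i.e. z^(24/q) ≠ 1 for each prime q | 24.
z^(12) mod f = 1
z^(8) mod f = 3z + 4.
Since z^(12) = 1, the order of z divides 12 < 24; not primitive.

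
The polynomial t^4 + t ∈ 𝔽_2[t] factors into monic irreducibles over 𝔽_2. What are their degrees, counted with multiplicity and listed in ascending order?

1, 1, 2

Write h(t) = t^4 + t.
Roots in 𝔽_2: h(0) = 0 → root; h(1) = 0 → root.
Linear factors from roots: (t), (t + 1).
Complete factorization: h(t) = (t)·(t + 1)·(t^2 + t + 1).
Factor degrees with multiplicity: 1 + 1 + 2 = 4.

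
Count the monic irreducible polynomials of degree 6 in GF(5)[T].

2580

Gauss's count: N_{5}(6) = (1/6) Σ_{d|6} μ(6/d)·5^d.
Divisors of 6: 1, 2, 3, 6; μ(6/d) for each: 1, -1, -1, 1.
Σ = 5^1 − 5^2 − 5^3 + 5^6 = 15480.
N = 15480/6 = 2580.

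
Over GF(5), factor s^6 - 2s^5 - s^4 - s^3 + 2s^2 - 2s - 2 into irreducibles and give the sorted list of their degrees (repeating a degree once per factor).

1, 1, 1, 3

Write g(s) = s^6 - 2s^5 - s^4 - s^3 + 2s^2 - 2s - 2.
Roots in GF(5): g(0) = 3; g(1) = 0 → root; g(2) = 3; g(3) = 0 → root; g(4) = 0 → root.
Linear factors from roots: (s - 1), (s + 2), (s + 1).
Complete factorization: g(s) = (s + 1)·(s + 2)·(s - 1)·(s^3 + s^2 - 2s + 1).
Factor degrees with multiplicity: 1 + 1 + 1 + 3 = 6.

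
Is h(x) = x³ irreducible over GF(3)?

No

Check for roots in GF(3): h(0) = 0 → root; h(1) = 1; h(2) = 2.
h(0) = 0, so (x) divides h(x); h is reducible.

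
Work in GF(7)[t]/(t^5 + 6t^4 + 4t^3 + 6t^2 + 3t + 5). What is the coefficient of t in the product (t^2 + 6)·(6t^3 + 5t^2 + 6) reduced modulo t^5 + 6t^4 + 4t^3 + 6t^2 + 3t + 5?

Multiply in GF(7)[t]: (t^2 + 6)·(6t^3 + 5t^2 + 6) = 6t^5 + 5t^4 + t^3 + t^2 + 1.
Reduce using t^5 ≡ t^4 + 3t^3 + t^2 + 4t + 2 (mod t^5 + 6t^4 + 4t^3 + 6t^2 + 3t + 5).
Reduced: 4t^4 + 5t^3 + 3t + 6.

3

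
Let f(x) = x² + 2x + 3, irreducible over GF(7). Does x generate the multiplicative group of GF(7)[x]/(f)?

Yes

|GF(7^2)^×| = 7^2 − 1 = 48. Prime factorization: 48 = 2^4·3.
f is primitive ⇔ x has order 48 in GF(7)[x]/(f), i.e. x^(48/q) ≠ 1 for each prime q | 48.
x^(24) mod f = 6.
x^(16) mod f = 2.
None equal 1, so x has full order 48; f is primitive.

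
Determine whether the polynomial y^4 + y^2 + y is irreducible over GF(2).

Write g(y) = y^4 + y^2 + y.
Check for roots in GF(2): g(0) = 0 → root; g(1) = 1.
g(0) = 0, so (y) divides g(y); g is reducible.

No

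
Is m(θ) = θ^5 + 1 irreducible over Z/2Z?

Check for roots in Z/2Z: m(0) = 1; m(1) = 0 → root.
m(1) = 0, so (θ − 1) divides m(θ); m is reducible.

No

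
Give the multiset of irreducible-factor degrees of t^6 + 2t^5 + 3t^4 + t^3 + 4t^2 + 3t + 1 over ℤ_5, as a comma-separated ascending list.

Write f(t) = t^6 + 2t^5 + 3t^4 + t^3 + 4t^2 + 3t + 1.
Roots in ℤ_5: f(0) = 1; f(1) = 0 → root; f(2) = 2; f(3) = 1; f(4) = 3.
Linear factors from roots: (t + 4).
Complete factorization: f(t) = (t + 4)·(t^2 + 3t + 4)·(t^3 + 2t + 1).
Factor degrees with multiplicity: 1 + 2 + 3 = 6.

1, 2, 3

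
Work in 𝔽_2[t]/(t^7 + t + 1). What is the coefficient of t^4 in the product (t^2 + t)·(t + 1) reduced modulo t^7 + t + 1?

Multiply in 𝔽_2[t]: (t^2 + t)·(t + 1) = t^3 + t.
Reduced: t^3 + t.

0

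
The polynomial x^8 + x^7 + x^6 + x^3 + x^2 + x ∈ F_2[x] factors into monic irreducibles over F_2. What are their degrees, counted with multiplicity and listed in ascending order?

Write h(x) = x^8 + x^7 + x^6 + x^3 + x^2 + x.
Roots in F_2: h(0) = 0 → root; h(1) = 0 → root.
Linear factors from roots: (x), (x + 1).
Complete factorization: h(x) = (x)·(x + 1)·(x^2 + x + 1)·(x^4 + x^3 + x^2 + x + 1).
Factor degrees with multiplicity: 1 + 1 + 2 + 4 = 8.

1, 1, 2, 4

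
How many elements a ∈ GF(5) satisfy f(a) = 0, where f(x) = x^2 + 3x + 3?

Evaluate at each of the 5 elements of GF(5):
f(0) = 3; f(1) = 2; f(2) = 3; f(3) = 1; f(4) = 1.
No element is a root.

0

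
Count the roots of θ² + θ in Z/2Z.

Write f(θ) = θ² + θ.
Evaluate at each of the 2 elements of Z/2Z:
f(0) = 0 → root; f(1) = 0 → root.
Roots: {0, 1}.

2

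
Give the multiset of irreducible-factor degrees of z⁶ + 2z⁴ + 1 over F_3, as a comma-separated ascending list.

Write h(z) = z⁶ + 2z⁴ + 1.
Roots in F_3: h(0) = 1; h(1) = 1; h(2) = 1.
Complete factorization: h(z) = (z⁶ + 2z⁴ + 1).
Factor degrees with multiplicity: 6 = 6.

6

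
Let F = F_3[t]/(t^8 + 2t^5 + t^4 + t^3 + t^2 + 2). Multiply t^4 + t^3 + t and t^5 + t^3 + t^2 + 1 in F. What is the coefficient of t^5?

Multiply in F_3[t]: (t^4 + t^3 + t)·(t^5 + t^3 + t^2 + 1) = t^9 + t^8 + t^7 + t^5 + 2t^4 + 2t^3 + t.
Reduce using t^8 ≡ t^5 + 2t^4 + 2t^3 + 2t^2 + 1 (mod t^8 + 2t^5 + t^4 + t^3 + t^2 + 2).
Reduced: t^7 + t^6 + t^5 + 2t^2 + 2t + 1.

1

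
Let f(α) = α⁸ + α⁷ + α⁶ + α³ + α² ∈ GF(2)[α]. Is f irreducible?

Check for roots in GF(2): f(0) = 0 → root; f(1) = 1.
f(0) = 0, so (α) divides f(α); f is reducible.

No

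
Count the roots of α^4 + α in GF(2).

2

Write P(α) = α^4 + α.
Evaluate at each of the 2 elements of GF(2):
P(0) = 0 → root; P(1) = 0 → root.
Roots: {0, 1}.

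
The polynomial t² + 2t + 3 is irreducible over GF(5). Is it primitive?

Write f(t) = t² + 2t + 3.
|GF(5^2)^×| = 5^2 − 1 = 24. Prime factorization: 24 = 2^3·3.
f is primitive ⇔ t has order 24 in GF(5)[t]/(f), i.e. t^(24/q) ≠ 1 for each prime q | 24.
t^(12) mod f = 4.
t^(8) mod f = 4t + 1.
None equal 1, so t has full order 24; f is primitive.

Yes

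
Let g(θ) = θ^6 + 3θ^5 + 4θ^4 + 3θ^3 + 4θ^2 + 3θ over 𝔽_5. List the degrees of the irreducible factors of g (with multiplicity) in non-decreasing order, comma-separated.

Roots in 𝔽_5: g(0) = 0 → root; g(1) = 3; g(2) = 0 → root; g(3) = 3; g(4) = 0 → root.
Linear factors from roots: (θ), (θ + 3), (θ + 1).
Complete factorization: g(θ) = (θ)·(θ + 1)·(θ + 3)^2·(θ^2 + θ + 2).
Factor degrees with multiplicity: 1 + 1 + 1 + 1 + 2 = 6.

1, 1, 1, 1, 2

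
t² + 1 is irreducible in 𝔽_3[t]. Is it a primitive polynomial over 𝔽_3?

Write f(t) = t² + 1.
|GF(3^2)^×| = 3^2 − 1 = 8. Prime factorization: 8 = 2^3.
f is primitive ⇔ t has order 8 in GF(3)[t]/(f), i.e. t^(8/q) ≠ 1 for each prime q | 8.
t^(4) mod f = 1
Since t^(4) = 1, the order of t divides 4 < 8; not primitive.

No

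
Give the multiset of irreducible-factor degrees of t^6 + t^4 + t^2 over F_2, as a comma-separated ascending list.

Write h(t) = t^6 + t^4 + t^2.
Roots in F_2: h(0) = 0 → root; h(1) = 1.
Linear factors from roots: (t).
Complete factorization: h(t) = (t)^2·(t^2 + t + 1)^2.
Factor degrees with multiplicity: 1 + 1 + 2 + 2 = 6.

1, 1, 2, 2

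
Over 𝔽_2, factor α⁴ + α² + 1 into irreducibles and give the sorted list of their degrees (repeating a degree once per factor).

2, 2

Write g(α) = α⁴ + α² + 1.
Roots in 𝔽_2: g(0) = 1; g(1) = 1.
Complete factorization: g(α) = (α² + α + 1)^2.
Factor degrees with multiplicity: 2 + 2 = 4.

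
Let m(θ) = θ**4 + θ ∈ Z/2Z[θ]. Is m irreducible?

Check for roots in Z/2Z: m(0) = 0 → root; m(1) = 0 → root.
m(0) = 0, so (θ) divides m(θ); m is reducible.

No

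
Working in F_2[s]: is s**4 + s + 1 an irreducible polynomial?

Yes

Write m(s) = s**4 + s + 1.
Check for roots in F_2: m(0) = 1; m(1) = 1.
No roots, so no linear factors.
Monic irreducibles of degree 2 over GF(2): s**2 + s + 1.
None of them divide m (all give nonzero remainder).
No irreducible factor of degree ≤ 2 exists, so m is irreducible over GF(2).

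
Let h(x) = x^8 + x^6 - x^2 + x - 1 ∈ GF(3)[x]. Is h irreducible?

Check for roots in GF(3): h(0) = 2; h(1) = 1; h(2) = 2.
No roots, so no linear factors.
Monic irreducibles of degree 2 over GF(3): x^2 + 1, x^2 + x - 1, x^2 - x - 1.
None of them divide h (all give nonzero remainder).
Degree-3 irreducible divisors: test the 8 monic irreducibles of degree 3 over GF(3).
None of them divide h (all give nonzero remainder).
Degree-4 irreducible divisors: test the 18 monic irreducibles of degree 4 over GF(3).
None of them divide h (all give nonzero remainder).
No irreducible factor of degree ≤ 4 exists, so h is irreducible over GF(3).

Yes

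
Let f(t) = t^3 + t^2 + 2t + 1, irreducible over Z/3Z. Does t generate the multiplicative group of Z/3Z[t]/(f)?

Yes

|GF(3^3)^×| = 3^3 − 1 = 26. Prime factorization: 26 = 2·13.
f is primitive ⇔ t has order 26 in GF(3)[t]/(f), i.e. t^(26/q) ≠ 1 for each prime q | 26.
t^(13) mod f = 2.
t^(2) mod f = t^2.
None equal 1, so t has full order 26; f is primitive.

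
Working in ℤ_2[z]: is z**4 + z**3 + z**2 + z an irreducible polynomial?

Write h(z) = z**4 + z**3 + z**2 + z.
Check for roots in ℤ_2: h(0) = 0 → root; h(1) = 0 → root.
h(0) = 0, so (z) divides h(z); h is reducible.

No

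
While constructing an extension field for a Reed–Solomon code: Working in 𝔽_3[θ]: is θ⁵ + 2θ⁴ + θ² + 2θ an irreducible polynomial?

Write g(θ) = θ⁵ + 2θ⁴ + θ² + 2θ.
Check for roots in 𝔽_3: g(0) = 0 → root; g(1) = 0 → root; g(2) = 0 → root.
g(0) = 0, so (θ) divides g(θ); g is reducible.

No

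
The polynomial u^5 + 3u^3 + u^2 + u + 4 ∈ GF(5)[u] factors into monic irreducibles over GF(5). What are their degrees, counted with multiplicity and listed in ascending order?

Write f(u) = u^5 + 3u^3 + u^2 + u + 4.
Roots in GF(5): f(0) = 4; f(1) = 0 → root; f(2) = 1; f(3) = 0 → root; f(4) = 0 → root.
Linear factors from roots: (u + 4), (u + 2), (u + 1).
Complete factorization: f(u) = (u + 1)·(u + 2)·(u + 4)·(u^2 + 3u + 3).
Factor degrees with multiplicity: 1 + 1 + 1 + 2 = 5.

1, 1, 1, 2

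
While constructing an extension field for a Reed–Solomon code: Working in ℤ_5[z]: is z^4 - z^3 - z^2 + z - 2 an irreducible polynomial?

Write h(z) = z^4 - z^3 - z^2 + z - 2.
Check for roots in ℤ_5: h(0) = 3; h(1) = 3; h(2) = 4; h(3) = 1; h(4) = 3.
No roots, so no linear factors.
Degree-2 irreducible divisors: test the 10 monic irreducibles of degree 2 over GF(5).
None of them divide h (all give nonzero remainder).
No irreducible factor of degree ≤ 2 exists, so h is irreducible over GF(5).

Yes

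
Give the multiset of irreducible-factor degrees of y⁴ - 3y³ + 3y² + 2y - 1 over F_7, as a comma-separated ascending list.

1, 1, 2

Write h(y) = y⁴ - 3y³ + 3y² + 2y - 1.
Linear factors from roots: (y - 2), (y + 3).
Complete factorization: h(y) = (y + 3)·(y - 2)·(y² + 3y - 1).
Factor degrees with multiplicity: 1 + 1 + 2 = 4.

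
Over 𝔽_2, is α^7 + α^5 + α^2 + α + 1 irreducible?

Write m(α) = α^7 + α^5 + α^2 + α + 1.
Check for roots in 𝔽_2: m(0) = 1; m(1) = 1.
No roots, so no linear factors.
Monic irreducibles of degree 2 over GF(2): α^2 + α + 1.
None of them divide m (all give nonzero remainder).
Monic irreducibles of degree 3 over GF(2): α^3 + α + 1, α^3 + α^2 + 1.
None of them divide m (all give nonzero remainder).
No irreducible factor of degree ≤ 3 exists, so m is irreducible over GF(2).

Yes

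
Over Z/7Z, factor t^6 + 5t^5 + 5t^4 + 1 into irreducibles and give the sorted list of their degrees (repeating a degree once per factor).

6

Write h(t) = t^6 + 5t^5 + 5t^4 + 1.
Complete factorization: h(t) = (t^6 + 5t^5 + 5t^4 + 1).
Factor degrees with multiplicity: 6 = 6.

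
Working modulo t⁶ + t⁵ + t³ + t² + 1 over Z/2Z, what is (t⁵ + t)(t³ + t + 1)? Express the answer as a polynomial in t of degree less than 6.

Multiply in Z/2Z[t]: (t⁵ + t)·(t³ + t + 1) = t⁸ + t⁶ + t⁵ + t⁴ + t² + t.
Reduce using t⁶ ≡ t⁵ + t³ + t² + 1 (mod t⁶ + t⁵ + t³ + t² + 1).
Reduced: t⁴ + t³.

t^4 + t^3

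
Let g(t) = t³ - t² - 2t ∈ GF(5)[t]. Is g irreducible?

Check for roots in GF(5): g(0) = 0 → root; g(1) = 3; g(2) = 0 → root; g(3) = 2; g(4) = 0 → root.
g(0) = 0, so (t) divides g(t); g is reducible.

No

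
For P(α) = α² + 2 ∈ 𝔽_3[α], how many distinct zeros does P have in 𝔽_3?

2

Evaluate at each of the 3 elements of 𝔽_3:
P(0) = 2; P(1) = 0 → root; P(2) = 0 → root.
Roots: {1, 2}.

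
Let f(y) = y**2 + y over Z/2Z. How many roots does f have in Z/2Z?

Evaluate at each of the 2 elements of Z/2Z:
f(0) = 0 → root; f(1) = 0 → root.
Roots: {0, 1}.

2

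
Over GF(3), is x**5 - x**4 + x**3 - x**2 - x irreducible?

Write h(x) = x**5 - x**4 + x**3 - x**2 - x.
Check for roots in GF(3): h(0) = 0 → root; h(1) = 2; h(2) = 0 → root.
h(0) = 0, so (x) divides h(x); h is reducible.

No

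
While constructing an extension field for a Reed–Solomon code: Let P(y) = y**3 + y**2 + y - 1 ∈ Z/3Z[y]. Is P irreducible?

Yes

Check for roots in Z/3Z: P(0) = 2; P(1) = 2; P(2) = 1.
No roots. A degree-3 polynomial over a field with no linear factor is irreducible.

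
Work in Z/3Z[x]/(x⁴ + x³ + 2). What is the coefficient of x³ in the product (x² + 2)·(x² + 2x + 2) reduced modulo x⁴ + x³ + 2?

Multiply in Z/3Z[x]: (x² + 2)·(x² + 2x + 2) = x⁴ + 2x³ + x² + x + 1.
Reduce using x⁴ ≡ 2x³ + 1 (mod x⁴ + x³ + 2).
Reduced: x³ + x² + x + 2.

1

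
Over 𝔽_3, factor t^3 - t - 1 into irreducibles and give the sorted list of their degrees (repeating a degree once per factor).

3

Write h(t) = t^3 - t - 1.
Roots in 𝔽_3: h(0) = 2; h(1) = 2; h(2) = 2.
Complete factorization: h(t) = (t^3 - t - 1).
Factor degrees with multiplicity: 3 = 3.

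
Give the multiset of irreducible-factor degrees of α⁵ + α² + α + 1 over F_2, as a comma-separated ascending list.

Write h(α) = α⁵ + α² + α + 1.
Roots in F_2: h(0) = 1; h(1) = 0 → root.
Linear factors from roots: (α + 1).
Complete factorization: h(α) = (α + 1)^2·(α³ + α + 1).
Factor degrees with multiplicity: 1 + 1 + 3 = 5.

1, 1, 3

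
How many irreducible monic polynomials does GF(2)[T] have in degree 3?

By the necklace-counting formula, N_2(3) = (1/3) Σ_{d|3} μ(3/d)·2^d.
Divisors of 3: 1, 3; μ(3/d) for each: -1, 1.
Σ = − 2^1 + 2^3 = 6.
N = 6/3 = 2.

2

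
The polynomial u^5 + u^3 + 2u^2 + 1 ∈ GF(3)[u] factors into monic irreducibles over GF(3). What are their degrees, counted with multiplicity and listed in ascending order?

5

Write g(u) = u^5 + u^3 + 2u^2 + 1.
Roots in GF(3): g(0) = 1; g(1) = 2; g(2) = 1.
Complete factorization: g(u) = (u^5 + u^3 + 2u^2 + 1).
Factor degrees with multiplicity: 5 = 5.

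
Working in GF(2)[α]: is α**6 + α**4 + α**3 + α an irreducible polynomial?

No

Write g(α) = α**6 + α**4 + α**3 + α.
Check for roots in GF(2): g(0) = 0 → root; g(1) = 0 → root.
g(0) = 0, so (α) divides g(α); g is reducible.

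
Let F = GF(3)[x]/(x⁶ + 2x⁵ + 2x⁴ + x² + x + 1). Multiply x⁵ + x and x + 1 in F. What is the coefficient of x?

Multiply in GF(3)[x]: (x⁵ + x)·(x + 1) = x⁶ + x⁵ + x² + x.
Reduce using x⁶ ≡ x⁵ + x⁴ + 2x² + 2x + 2 (mod x⁶ + 2x⁵ + 2x⁴ + x² + x + 1).
Reduced: 2x⁵ + x⁴ + 2.

0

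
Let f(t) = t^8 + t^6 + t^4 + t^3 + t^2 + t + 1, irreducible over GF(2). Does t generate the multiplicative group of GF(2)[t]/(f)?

Yes

|GF(2^8)^×| = 2^8 − 1 = 255. Prime factorization: 255 = 3·5·17.
f is primitive ⇔ t has order 255 in GF(2)[t]/(f), i.e. t^(255/q) ≠ 1 for each prime q | 255.
t^(85) mod f = t^4 + t^3 + t.
t^(51) mod f = t^6 + t^3.
t^(15) mod f = t^6 + t + 1.
None equal 1, so t has full order 255; f is primitive.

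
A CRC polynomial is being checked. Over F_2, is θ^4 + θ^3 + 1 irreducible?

Yes

Write g(θ) = θ^4 + θ^3 + 1.
Check for roots in F_2: g(0) = 1; g(1) = 1.
No roots, so no linear factors.
Monic irreducibles of degree 2 over GF(2): θ^2 + θ + 1.
None of them divide g (all give nonzero remainder).
No irreducible factor of degree ≤ 2 exists, so g is irreducible over GF(2).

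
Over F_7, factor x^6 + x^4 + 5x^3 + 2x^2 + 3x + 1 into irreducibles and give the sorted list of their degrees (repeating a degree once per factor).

1, 2, 3

Write f(x) = x^6 + x^4 + 5x^3 + 2x^2 + 3x + 1.
Linear factors from roots: (x + 4).
Complete factorization: f(x) = (x + 4)·(x^2 + 2)·(x^3 + 3x^2 + x + 1).
Factor degrees with multiplicity: 1 + 2 + 3 = 6.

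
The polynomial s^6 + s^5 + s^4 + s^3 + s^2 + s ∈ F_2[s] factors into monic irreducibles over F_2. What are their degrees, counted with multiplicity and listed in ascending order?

1, 1, 2, 2

Write f(s) = s^6 + s^5 + s^4 + s^3 + s^2 + s.
Roots in F_2: f(0) = 0 → root; f(1) = 0 → root.
Linear factors from roots: (s), (s + 1).
Complete factorization: f(s) = (s)·(s + 1)·(s^2 + s + 1)^2.
Factor degrees with multiplicity: 1 + 1 + 2 + 2 = 6.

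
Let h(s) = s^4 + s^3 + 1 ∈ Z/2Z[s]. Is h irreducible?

Yes

Check for roots in Z/2Z: h(0) = 1; h(1) = 1.
No roots, so no linear factors.
Monic irreducibles of degree 2 over GF(2): s^2 + s + 1.
None of them divide h (all give nonzero remainder).
No irreducible factor of degree ≤ 2 exists, so h is irreducible over GF(2).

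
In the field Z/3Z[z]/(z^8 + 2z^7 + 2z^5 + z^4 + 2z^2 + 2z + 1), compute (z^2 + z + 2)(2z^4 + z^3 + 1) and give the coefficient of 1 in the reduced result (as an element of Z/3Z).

2

Multiply in Z/3Z[z]: (z^2 + z + 2)·(2z^4 + z^3 + 1) = 2z^6 + 2z^4 + 2z^3 + z^2 + z + 2.
Reduced: 2z^6 + 2z^4 + 2z^3 + z^2 + z + 2.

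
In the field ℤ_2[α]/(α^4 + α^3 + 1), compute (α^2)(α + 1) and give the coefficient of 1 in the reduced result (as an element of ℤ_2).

Multiply in ℤ_2[α]: (α^2)·(α + 1) = α^3 + α^2.
Reduced: α^3 + α^2.

0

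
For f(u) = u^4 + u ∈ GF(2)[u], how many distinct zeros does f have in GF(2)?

Evaluate at each of the 2 elements of GF(2):
f(0) = 0 → root; f(1) = 0 → root.
Roots: {0, 1}.

2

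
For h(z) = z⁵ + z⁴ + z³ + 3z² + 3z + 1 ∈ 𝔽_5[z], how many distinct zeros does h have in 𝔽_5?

Evaluate at each of the 5 elements of 𝔽_5:
h(0) = 1; h(1) = 0 → root; h(2) = 0 → root; h(3) = 3; h(4) = 0 → root.
Roots: {1, 2, 4}.

3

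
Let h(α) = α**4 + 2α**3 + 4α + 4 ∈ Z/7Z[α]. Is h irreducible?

Yes

Check for roots in Z/7Z: h(0) = 4; h(1) = 4; h(2) = 2; h(3) = 4; h(4) = 5; h(5) = 3; h(6) = 6.
No roots, so no linear factors.
Degree-2 irreducible divisors: test the 21 monic irreducibles of degree 2 over GF(7).
None of them divide h (all give nonzero remainder).
No irreducible factor of degree ≤ 2 exists, so h is irreducible over GF(7).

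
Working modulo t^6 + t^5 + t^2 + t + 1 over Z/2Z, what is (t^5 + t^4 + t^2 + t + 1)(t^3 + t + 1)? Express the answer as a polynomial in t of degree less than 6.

t^4 + t^3 + t

Multiply in Z/2Z[t]: (t^5 + t^4 + t^2 + t + 1)·(t^3 + t + 1) = t^8 + t^7 + t^6 + t^5 + 1.
Reduce using t^6 ≡ t^5 + t^2 + t + 1 (mod t^6 + t^5 + t^2 + t + 1).
Reduced: t^4 + t^3 + t.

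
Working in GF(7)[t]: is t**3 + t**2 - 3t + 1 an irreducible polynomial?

No

Write m(t) = t**3 + t**2 - 3t + 1.
Check for roots in GF(7): m(0) = 1; m(1) = 0 → root; m(2) = 0 → root; m(3) = 0 → root; m(4) = 6; m(5) = 3; m(6) = 4.
m(1) = 0, so (t − 1) divides m(t); m is reducible.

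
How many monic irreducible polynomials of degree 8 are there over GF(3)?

Gauss's count: N_{3}(8) = (1/8) Σ_{d|8} μ(8/d)·3^d.
Divisors of 8: 1, 2, 4, 8; μ(8/d) for each: 0, 0, -1, 1.
Σ = − 3^4 + 3^8 = 6480.
N = 6480/8 = 810.

810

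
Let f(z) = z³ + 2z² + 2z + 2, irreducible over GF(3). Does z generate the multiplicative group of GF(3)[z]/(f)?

|GF(3^3)^×| = 3^3 − 1 = 26. Prime factorization: 26 = 2·13.
f is primitive ⇔ z has order 26 in GF(3)[z]/(f), i.e. z^(26/q) ≠ 1 for each prime q | 26.
z^(13) mod f = 1
z^(2) mod f = z².
Since z^(13) = 1, the order of z divides 13 < 26; not primitive.

No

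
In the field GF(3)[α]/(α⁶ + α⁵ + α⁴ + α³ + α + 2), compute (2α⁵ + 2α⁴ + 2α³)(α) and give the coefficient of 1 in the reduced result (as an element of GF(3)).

Multiply in GF(3)[α]: (2α⁵ + 2α⁴ + 2α³)·(α) = 2α⁶ + 2α⁵ + 2α⁴.
Reduce using α⁶ ≡ 2α⁵ + 2α⁴ + 2α³ + 2α + 1 (mod α⁶ + α⁵ + α⁴ + α³ + α + 2).
Reduced: α³ + α + 2.

2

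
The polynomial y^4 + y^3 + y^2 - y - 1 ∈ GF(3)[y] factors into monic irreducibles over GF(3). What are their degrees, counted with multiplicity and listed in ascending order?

4

Write h(y) = y^4 + y^3 + y^2 - y - 1.
Roots in GF(3): h(0) = 2; h(1) = 1; h(2) = 1.
Complete factorization: h(y) = (y^4 + y^3 + y^2 - y - 1).
Factor degrees with multiplicity: 4 = 4.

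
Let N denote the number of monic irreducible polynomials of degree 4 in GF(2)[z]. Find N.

Gauss's count: N_{2}(4) = (1/4) Σ_{d|4} μ(4/d)·2^d.
Divisors of 4: 1, 2, 4; μ(4/d) for each: 0, -1, 1.
Σ = − 2^2 + 2^4 = 12.
N = 12/4 = 3.

3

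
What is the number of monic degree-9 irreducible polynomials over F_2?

56

By the necklace-counting formula, N_2(9) = (1/9) Σ_{d|9} μ(9/d)·2^d.
Divisors of 9: 1, 3, 9; μ(9/d) for each: 0, -1, 1.
Σ = − 2^3 + 2^9 = 504.
N = 504/9 = 56.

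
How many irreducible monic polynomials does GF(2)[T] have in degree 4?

3

By the necklace-counting formula, N_2(4) = (1/4) Σ_{d|4} μ(4/d)·2^d.
Divisors of 4: 1, 2, 4; μ(4/d) for each: 0, -1, 1.
Σ = − 2^2 + 2^4 = 12.
N = 12/4 = 3.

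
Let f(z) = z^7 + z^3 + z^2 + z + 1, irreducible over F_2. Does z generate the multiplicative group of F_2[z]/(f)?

Yes

|GF(2^7)^×| = 2^7 − 1 = 127. Prime factorization: 127 = 127.
f is primitive ⇔ z has order 127 in GF(2)[z]/(f), i.e. z^(127/q) ≠ 1 for each prime q | 127.
z^(1) mod f = z.
None equal 1, so z has full order 127; f is primitive.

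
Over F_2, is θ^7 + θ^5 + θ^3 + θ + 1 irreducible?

Write f(θ) = θ^7 + θ^5 + θ^3 + θ + 1.
Check for roots in F_2: f(0) = 1; f(1) = 1.
No roots, so no linear factors.
Monic irreducibles of degree 2 over GF(2): θ^2 + θ + 1.
None of them divide f (all give nonzero remainder).
Monic irreducibles of degree 3 over GF(2): θ^3 + θ + 1, θ^3 + θ^2 + 1.
None of them divide f (all give nonzero remainder).
No irreducible factor of degree ≤ 3 exists, so f is irreducible over GF(2).

Yes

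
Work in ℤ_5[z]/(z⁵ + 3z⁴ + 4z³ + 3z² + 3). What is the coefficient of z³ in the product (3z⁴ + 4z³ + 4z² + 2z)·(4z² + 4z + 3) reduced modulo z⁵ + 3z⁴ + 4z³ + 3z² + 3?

2

Multiply in ℤ_5[z]: (3z⁴ + 4z³ + 4z² + 2z)·(4z² + 4z + 3) = 2z⁶ + 3z⁵ + z⁴ + z³ + z.
Reduce using z⁵ ≡ 2z⁴ + z³ + 2z² + 2 (mod z⁵ + 3z⁴ + 4z³ + 3z² + 3).
Reduced: 2z⁴ + 2z³ + 4z² + 4.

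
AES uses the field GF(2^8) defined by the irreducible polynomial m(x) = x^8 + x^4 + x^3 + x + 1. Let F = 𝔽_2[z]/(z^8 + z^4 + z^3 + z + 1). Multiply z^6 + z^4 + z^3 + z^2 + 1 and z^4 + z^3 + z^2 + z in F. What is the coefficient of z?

Multiply in 𝔽_2[z]: (z^6 + z^4 + z^3 + z^2 + 1)·(z^4 + z^3 + z^2 + z) = z^10 + z^9 + z^7 + z^6 + z^5 + z^4 + z^2 + z.
Reduce using z^8 ≡ z^4 + z^3 + z + 1 (mod z^8 + z^4 + z^3 + z + 1).
Reduced: z^7 + z^5 + z^3 + z^2.

0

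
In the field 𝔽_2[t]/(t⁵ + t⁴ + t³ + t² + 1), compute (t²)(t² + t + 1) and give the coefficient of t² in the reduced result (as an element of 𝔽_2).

Multiply in 𝔽_2[t]: (t²)·(t² + t + 1) = t⁴ + t³ + t².
Reduced: t⁴ + t³ + t².

1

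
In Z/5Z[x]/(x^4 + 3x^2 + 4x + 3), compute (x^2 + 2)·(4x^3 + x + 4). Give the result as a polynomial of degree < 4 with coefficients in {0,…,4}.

Multiply in Z/5Z[x]: (x^2 + 2)·(4x^3 + x + 4) = 4x^5 + 4x^3 + 4x^2 + 2x + 3.
Reduce using x^4 ≡ 2x^2 + x + 2 (mod x^4 + 3x^2 + 4x + 3).
Reduced: 2x^3 + 3x^2 + 3.

2x^3 + 3x^2 + 3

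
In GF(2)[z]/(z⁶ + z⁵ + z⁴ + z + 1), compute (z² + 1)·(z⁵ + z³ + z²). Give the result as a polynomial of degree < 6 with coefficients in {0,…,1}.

Multiply in GF(2)[z]: (z² + 1)·(z⁵ + z³ + z²) = z⁷ + z⁴ + z³ + z².
Reduce using z⁶ ≡ z⁵ + z⁴ + z + 1 (mod z⁶ + z⁵ + z⁴ + z + 1).
Reduced: z³ + 1.

z^3 + 1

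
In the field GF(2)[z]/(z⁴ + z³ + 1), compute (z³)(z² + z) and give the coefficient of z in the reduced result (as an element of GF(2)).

1

Multiply in GF(2)[z]: (z³)·(z² + z) = z⁵ + z⁴.
Reduce using z⁴ ≡ z³ + 1 (mod z⁴ + z³ + 1).
Reduced: z.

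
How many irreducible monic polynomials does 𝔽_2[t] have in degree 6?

Gauss's count: N_{2}(6) = (1/6) Σ_{d|6} μ(6/d)·2^d.
Divisors of 6: 1, 2, 3, 6; μ(6/d) for each: 1, -1, -1, 1.
Σ = 2^1 − 2^2 − 2^3 + 2^6 = 54.
N = 54/6 = 9.

9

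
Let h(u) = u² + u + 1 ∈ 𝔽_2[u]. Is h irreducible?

Yes

Check for roots in 𝔽_2: h(0) = 1; h(1) = 1.
No roots. A degree-2 polynomial over a field with no linear factor is irreducible.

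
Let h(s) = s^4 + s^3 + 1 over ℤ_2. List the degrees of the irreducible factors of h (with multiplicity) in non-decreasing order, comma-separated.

Roots in ℤ_2: h(0) = 1; h(1) = 1.
Complete factorization: h(s) = (s^4 + s^3 + 1).
Factor degrees with multiplicity: 4 = 4.

4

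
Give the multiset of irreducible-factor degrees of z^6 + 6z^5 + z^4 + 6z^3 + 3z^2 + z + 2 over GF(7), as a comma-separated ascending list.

Write h(z) = z^6 + 6z^5 + z^4 + 6z^3 + 3z^2 + z + 2.
Linear factors from roots: (z + 5), (z + 3).
Complete factorization: h(z) = (z + 3)·(z + 5)·(z^2 + 6z + 4)^2.
Factor degrees with multiplicity: 1 + 1 + 2 + 2 = 6.

1, 1, 2, 2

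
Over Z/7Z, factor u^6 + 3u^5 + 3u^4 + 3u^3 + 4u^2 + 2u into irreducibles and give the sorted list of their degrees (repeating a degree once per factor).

Write f(u) = u^6 + 3u^5 + 3u^4 + 3u^3 + 4u^2 + 2u.
Linear factors from roots: (u), (u + 5), (u + 1).
Complete factorization: f(u) = (u)·(u + 5)·(u + 1)^2·(u^2 + 3u + 6).
Factor degrees with multiplicity: 1 + 1 + 1 + 1 + 2 = 6.

1, 1, 1, 1, 2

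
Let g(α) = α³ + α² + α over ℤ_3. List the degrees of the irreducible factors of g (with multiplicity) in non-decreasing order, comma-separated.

Roots in ℤ_3: g(0) = 0 → root; g(1) = 0 → root; g(2) = 2.
Linear factors from roots: (α), (α - 1).
Complete factorization: g(α) = (α)·(α - 1)^2.
Factor degrees with multiplicity: 1 + 1 + 1 = 3.

1, 1, 1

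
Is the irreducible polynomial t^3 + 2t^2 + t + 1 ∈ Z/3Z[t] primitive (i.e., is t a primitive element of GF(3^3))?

Yes

Write f(t) = t^3 + 2t^2 + t + 1.
|GF(3^3)^×| = 3^3 − 1 = 26. Prime factorization: 26 = 2·13.
f is primitive ⇔ t has order 26 in GF(3)[t]/(f), i.e. t^(26/q) ≠ 1 for each prime q | 26.
t^(13) mod f = 2.
t^(2) mod f = t^2.
None equal 1, so t has full order 26; f is primitive.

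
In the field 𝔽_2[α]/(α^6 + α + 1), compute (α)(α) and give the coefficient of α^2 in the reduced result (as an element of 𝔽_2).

1

Multiply in 𝔽_2[α]: (α)·(α) = α^2.
Reduced: α^2.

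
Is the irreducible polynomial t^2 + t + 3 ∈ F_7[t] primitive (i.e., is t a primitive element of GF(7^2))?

Yes

Write f(t) = t^2 + t + 3.
|GF(7^2)^×| = 7^2 − 1 = 48. Prime factorization: 48 = 2^4·3.
f is primitive ⇔ t has order 48 in GF(7)[t]/(f), i.e. t^(48/q) ≠ 1 for each prime q | 48.
t^(24) mod f = 6.
t^(16) mod f = 2.
None equal 1, so t has full order 48; f is primitive.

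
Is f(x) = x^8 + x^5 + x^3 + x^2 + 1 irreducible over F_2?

Yes

Check for roots in F_2: f(0) = 1; f(1) = 1.
No roots, so no linear factors.
Monic irreducibles of degree 2 over GF(2): x^2 + x + 1.
None of them divide f (all give nonzero remainder).
Monic irreducibles of degree 3 over GF(2): x^3 + x + 1, x^3 + x^2 + 1.
None of them divide f (all give nonzero remainder).
Monic irreducibles of degree 4 over GF(2): x^4 + x + 1, x^4 + x^3 + 1, x^4 + x^3 + x^2 + x + 1.
None of them divide f (all give nonzero remainder).
No irreducible factor of degree ≤ 4 exists, so f is irreducible over GF(2).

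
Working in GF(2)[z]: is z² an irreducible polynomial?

Write f(z) = z².
Check for roots in GF(2): f(0) = 0 → root; f(1) = 1.
f(0) = 0, so (z) divides f(z); f is reducible.

No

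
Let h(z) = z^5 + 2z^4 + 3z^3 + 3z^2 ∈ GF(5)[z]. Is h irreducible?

Check for roots in GF(5): h(0) = 0 → root; h(1) = 4; h(2) = 0 → root; h(3) = 3; h(4) = 1.
h(0) = 0, so (z) divides h(z); h is reducible.

No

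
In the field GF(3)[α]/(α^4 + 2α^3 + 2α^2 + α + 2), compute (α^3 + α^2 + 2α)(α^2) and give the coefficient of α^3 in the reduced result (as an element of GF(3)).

2

Multiply in GF(3)[α]: (α^3 + α^2 + 2α)·(α^2) = α^5 + α^4 + 2α^3.
Reduce using α^4 ≡ α^3 + α^2 + 2α + 1 (mod α^4 + 2α^3 + 2α^2 + α + 2).
Reduced: 2α^3 + α^2 + 2α + 2.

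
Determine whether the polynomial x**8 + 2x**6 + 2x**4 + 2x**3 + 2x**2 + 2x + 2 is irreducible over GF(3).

No

Write m(x) = x**8 + 2x**6 + 2x**4 + 2x**3 + 2x**2 + 2x + 2.
Check for roots in GF(3): m(0) = 2; m(1) = 1; m(2) = 2.
No roots, so no linear factors.
Monic irreducibles of degree 2 over GF(3): x**2 + 1, x**2 + x + 2, x**2 + 2x + 2.
x**2 + 2x + 2 divides m: m(x) = (x**2 + 2x + 2)·(x**6 + x**5 + x**4 + 2x**3 + 2x**2 + 1).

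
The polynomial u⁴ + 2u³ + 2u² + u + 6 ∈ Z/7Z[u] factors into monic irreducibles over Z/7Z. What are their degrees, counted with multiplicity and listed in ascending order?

Write h(u) = u⁴ + 2u³ + 2u² + u + 6.
Complete factorization: h(u) = (u² + 4)·(u² + 2u + 5).
Factor degrees with multiplicity: 2 + 2 = 4.

2, 2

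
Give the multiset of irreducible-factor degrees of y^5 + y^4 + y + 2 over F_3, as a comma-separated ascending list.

5

Write h(y) = y^5 + y^4 + y + 2.
Roots in F_3: h(0) = 2; h(1) = 2; h(2) = 1.
Complete factorization: h(y) = (y^5 + y^4 + y + 2).
Factor degrees with multiplicity: 5 = 5.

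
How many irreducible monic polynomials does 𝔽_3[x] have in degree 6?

116

x^(3^6) − x is the product of all monic irreducibles of degree dividing 6; Möbius inversion gives N = (1/6) Σ μ(6/d)·3^d.
Divisors of 6: 1, 2, 3, 6; μ(6/d) for each: 1, -1, -1, 1.
Σ = 3^1 − 3^2 − 3^3 + 3^6 = 696.
N = 696/6 = 116.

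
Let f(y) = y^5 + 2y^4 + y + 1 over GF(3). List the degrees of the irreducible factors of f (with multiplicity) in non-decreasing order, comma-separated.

5

Roots in GF(3): f(0) = 1; f(1) = 2; f(2) = 1.
Complete factorization: f(y) = (y^5 + 2y^4 + y + 1).
Factor degrees with multiplicity: 5 = 5.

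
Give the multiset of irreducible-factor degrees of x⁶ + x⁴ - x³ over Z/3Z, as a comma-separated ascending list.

Write h(x) = x⁶ + x⁴ - x³.
Roots in Z/3Z: h(0) = 0 → root; h(1) = 1; h(2) = 0 → root.
Linear factors from roots: (x), (x + 1).
Complete factorization: h(x) = (x + 1)·(x)^3·(x² - x - 1).
Factor degrees with multiplicity: 1 + 1 + 1 + 1 + 2 = 6.

1, 1, 1, 1, 2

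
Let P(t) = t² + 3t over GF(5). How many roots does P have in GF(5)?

2

Evaluate at each of the 5 elements of GF(5):
P(0) = 0 → root; P(1) = 4; P(2) = 0 → root; P(3) = 3; P(4) = 3.
Roots: {0, 2}.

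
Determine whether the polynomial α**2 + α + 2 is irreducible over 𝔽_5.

Yes

Write m(α) = α**2 + α + 2.
Check for roots in 𝔽_5: m(0) = 2; m(1) = 4; m(2) = 3; m(3) = 4; m(4) = 2.
No roots. A degree-2 polynomial over a field with no linear factor is irreducible.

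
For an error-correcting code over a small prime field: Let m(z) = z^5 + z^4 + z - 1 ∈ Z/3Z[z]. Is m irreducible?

Check for roots in Z/3Z: m(0) = 2; m(1) = 2; m(2) = 1.
No roots, so no linear factors.
Monic irreducibles of degree 2 over GF(3): z^2 + 1, z^2 + z - 1, z^2 - z - 1.
None of them divide m (all give nonzero remainder).
No irreducible factor of degree ≤ 2 exists, so m is irreducible over GF(3).

Yes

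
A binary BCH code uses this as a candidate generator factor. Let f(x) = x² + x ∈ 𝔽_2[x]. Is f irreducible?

No

Check for roots in 𝔽_2: f(0) = 0 → root; f(1) = 0 → root.
f(0) = 0, so (x) divides f(x); f is reducible.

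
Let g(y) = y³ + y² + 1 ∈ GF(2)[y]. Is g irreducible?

Yes

Check for roots in GF(2): g(0) = 1; g(1) = 1.
No roots. A degree-3 polynomial over a field with no linear factor is irreducible.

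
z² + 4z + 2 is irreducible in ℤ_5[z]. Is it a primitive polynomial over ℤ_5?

Write f(z) = z² + 4z + 2.
|GF(5^2)^×| = 5^2 − 1 = 24. Prime factorization: 24 = 2^3·3.
f is primitive ⇔ z has order 24 in GF(5)[z]/(f), i.e. z^(24/q) ≠ 1 for each prime q | 24.
z^(12) mod f = 4.
z^(8) mod f = 2z + 1.
None equal 1, so z has full order 24; f is primitive.

Yes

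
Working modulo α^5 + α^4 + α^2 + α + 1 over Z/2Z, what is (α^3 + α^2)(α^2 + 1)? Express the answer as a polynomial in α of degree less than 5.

Multiply in Z/2Z[α]: (α^3 + α^2)·(α^2 + 1) = α^5 + α^4 + α^3 + α^2.
Reduce using α^5 ≡ α^4 + α^2 + α + 1 (mod α^5 + α^4 + α^2 + α + 1).
Reduced: α^3 + α + 1.

α^3 + α + 1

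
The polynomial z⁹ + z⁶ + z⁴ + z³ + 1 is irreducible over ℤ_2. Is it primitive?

Yes

Write f(z) = z⁹ + z⁶ + z⁴ + z³ + 1.
|GF(2^9)^×| = 2^9 − 1 = 511. Prime factorization: 511 = 7·73.
f is primitive ⇔ z has order 511 in GF(2)[z]/(f), i.e. z^(511/q) ≠ 1 for each prime q | 511.
z^(73) mod f = z⁶ + z³ + z² + 1.
z^(7) mod f = z⁷.
None equal 1, so z has full order 511; f is primitive.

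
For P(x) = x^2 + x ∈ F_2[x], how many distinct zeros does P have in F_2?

Evaluate at each of the 2 elements of F_2:
P(0) = 0 → root; P(1) = 0 → root.
Roots: {0, 1}.

2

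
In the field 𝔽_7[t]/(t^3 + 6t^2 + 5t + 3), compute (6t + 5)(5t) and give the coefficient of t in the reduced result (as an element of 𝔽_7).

Multiply in 𝔽_7[t]: (6t + 5)·(5t) = 2t^2 + 4t.
Reduced: 2t^2 + 4t.

4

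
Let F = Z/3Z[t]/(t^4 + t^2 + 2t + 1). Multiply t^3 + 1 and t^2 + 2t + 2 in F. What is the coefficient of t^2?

Multiply in Z/3Z[t]: (t^3 + 1)·(t^2 + 2t + 2) = t^5 + 2t^4 + 2t^3 + t^2 + 2t + 2.
Reduce using t^4 ≡ 2t^2 + t + 2 (mod t^4 + t^2 + 2t + 1).
Reduced: t^3.

0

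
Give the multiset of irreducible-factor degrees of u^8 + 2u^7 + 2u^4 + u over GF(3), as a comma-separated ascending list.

Write h(u) = u^8 + 2u^7 + 2u^4 + u.
Roots in GF(3): h(0) = 0 → root; h(1) = 0 → root; h(2) = 0 → root.
Linear factors from roots: (u), (u + 2), (u + 1).
Complete factorization: h(u) = (u)·(u + 1)·(u + 2)·(u^2 + 2u + 2)·(u^3 + 2u + 1).
Factor degrees with multiplicity: 1 + 1 + 1 + 2 + 3 = 8.

1, 1, 1, 2, 3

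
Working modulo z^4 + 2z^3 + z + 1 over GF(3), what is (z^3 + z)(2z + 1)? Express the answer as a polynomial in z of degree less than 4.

2z^2 + 2z + 1

Multiply in GF(3)[z]: (z^3 + z)·(2z + 1) = 2z^4 + z^3 + 2z^2 + z.
Reduce using z^4 ≡ z^3 + 2z + 2 (mod z^4 + 2z^3 + z + 1).
Reduced: 2z^2 + 2z + 1.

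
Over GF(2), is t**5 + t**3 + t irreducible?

Write P(t) = t**5 + t**3 + t.
Check for roots in GF(2): P(0) = 0 → root; P(1) = 1.
P(0) = 0, so (t) divides P(t); P is reducible.

No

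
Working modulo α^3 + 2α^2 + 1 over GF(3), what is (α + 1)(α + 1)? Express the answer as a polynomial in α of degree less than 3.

Multiply in GF(3)[α]: (α + 1)·(α + 1) = α^2 + 2α + 1.
Reduced: α^2 + 2α + 1.

α^2 + 2α + 1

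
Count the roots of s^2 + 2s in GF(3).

2

Write P(s) = s^2 + 2s.
Evaluate at each of the 3 elements of GF(3):
P(0) = 0 → root; P(1) = 0 → root; P(2) = 2.
Roots: {0, 1}.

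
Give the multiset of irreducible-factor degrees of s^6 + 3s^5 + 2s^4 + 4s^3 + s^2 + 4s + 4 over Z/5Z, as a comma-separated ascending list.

1, 2, 3

Write g(s) = s^6 + 3s^5 + 2s^4 + 4s^3 + s^2 + 4s + 4.
Roots in Z/5Z: g(0) = 4; g(1) = 4; g(2) = 0 → root; g(3) = 3; g(4) = 2.
Linear factors from roots: (s + 3).
Complete factorization: g(s) = (s + 3)·(s^2 + 2s + 4)·(s^3 + 3s^2 + 2s + 2).
Factor degrees with multiplicity: 1 + 2 + 3 = 6.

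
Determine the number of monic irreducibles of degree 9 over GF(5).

The number of monic irreducibles of degree 9 over GF(5) is (1/9)·Σ_{d∣9} μ(9/d) 5^d.
Divisors of 9: 1, 3, 9; μ(9/d) for each: 0, -1, 1.
Σ = − 5^3 + 5^9 = 1953000.
N = 1953000/9 = 217000.

217000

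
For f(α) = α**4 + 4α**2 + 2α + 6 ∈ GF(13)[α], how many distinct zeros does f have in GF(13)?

3

Evaluate at each of the 13 elements of GF(13):
f(0) = 6; f(1) = 0 → root; f(2) = 3; f(3) = 12; f(4) = 9; f(5) = 0 → root; f(6) = 2; f(7) = 4; f(8) = 6; f(9) = 6; f(10) = 0 → root; f(11) = 8; f(12) = 9.
Roots: {1, 5, 10}.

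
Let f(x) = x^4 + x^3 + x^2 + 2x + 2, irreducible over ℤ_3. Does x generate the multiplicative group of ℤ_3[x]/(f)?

|GF(3^4)^×| = 3^4 − 1 = 80. Prime factorization: 80 = 2^4·5.
f is primitive ⇔ x has order 80 in GF(3)[x]/(f), i.e. x^(80/q) ≠ 1 for each prime q | 80.
x^(40) mod f = 2.
x^(16) mod f = 2x^3 + 1.
None equal 1, so x has full order 80; f is primitive.

Yes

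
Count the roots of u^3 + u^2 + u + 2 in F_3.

Write g(u) = u^3 + u^2 + u + 2.
Evaluate at each of the 3 elements of F_3:
g(0) = 2; g(1) = 2; g(2) = 1.
No element is a root.

0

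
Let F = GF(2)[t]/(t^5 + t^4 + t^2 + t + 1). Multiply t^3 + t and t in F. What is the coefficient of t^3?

0

Multiply in GF(2)[t]: (t^3 + t)·(t) = t^4 + t^2.
Reduced: t^4 + t^2.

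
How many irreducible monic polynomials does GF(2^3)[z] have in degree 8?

By the necklace-counting formula, N_8(8) = (1/8) Σ_{d|8} μ(8/d)·8^d.
Divisors of 8: 1, 2, 4, 8; μ(8/d) for each: 0, 0, -1, 1.
Σ = − 8^4 + 8^8 = 16773120.
N = 16773120/8 = 2096640.

2096640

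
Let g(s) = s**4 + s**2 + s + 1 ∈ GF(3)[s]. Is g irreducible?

Yes

Check for roots in GF(3): g(0) = 1; g(1) = 1; g(2) = 2.
No roots, so no linear factors.
Monic irreducibles of degree 2 over GF(3): s**2 + 1, s**2 + s + 2, s**2 + 2s + 2.
None of them divide g (all give nonzero remainder).
No irreducible factor of degree ≤ 2 exists, so g is irreducible over GF(3).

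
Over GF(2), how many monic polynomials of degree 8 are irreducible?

30

By the necklace-counting formula, N_2(8) = (1/8) Σ_{d|8} μ(8/d)·2^d.
Divisors of 8: 1, 2, 4, 8; μ(8/d) for each: 0, 0, -1, 1.
Σ = − 2^4 + 2^8 = 240.
N = 240/8 = 30.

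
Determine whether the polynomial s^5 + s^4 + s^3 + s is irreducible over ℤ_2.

Write P(s) = s^5 + s^4 + s^3 + s.
Check for roots in ℤ_2: P(0) = 0 → root; P(1) = 0 → root.
P(0) = 0, so (s) divides P(s); P is reducible.

No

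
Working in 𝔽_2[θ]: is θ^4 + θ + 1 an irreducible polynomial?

Write h(θ) = θ^4 + θ + 1.
Check for roots in 𝔽_2: h(0) = 1; h(1) = 1.
No roots, so no linear factors.
Monic irreducibles of degree 2 over GF(2): θ^2 + θ + 1.
None of them divide h (all give nonzero remainder).
No irreducible factor of degree ≤ 2 exists, so h is irreducible over GF(2).

Yes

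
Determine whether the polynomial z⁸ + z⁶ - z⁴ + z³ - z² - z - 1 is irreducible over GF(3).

Yes

Write f(z) = z⁸ + z⁶ - z⁴ + z³ - z² - z - 1.
Check for roots in GF(3): f(0) = 2; f(1) = 2; f(2) = 2.
No roots, so no linear factors.
Monic irreducibles of degree 2 over GF(3): z² + 1, z² + z - 1, z² - z - 1.
None of them divide f (all give nonzero remainder).
Degree-3 irreducible divisors: test the 8 monic irreducibles of degree 3 over GF(3).
None of them divide f (all give nonzero remainder).
Degree-4 irreducible divisors: test the 18 monic irreducibles of degree 4 over GF(3).
None of them divide f (all give nonzero remainder).
No irreducible factor of degree ≤ 4 exists, so f is irreducible over GF(3).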